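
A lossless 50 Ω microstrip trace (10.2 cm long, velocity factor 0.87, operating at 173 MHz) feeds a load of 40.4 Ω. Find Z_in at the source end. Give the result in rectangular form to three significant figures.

Z_in ≈ 42.9 + j6.93 Ω

λ = v/f = 0.87·c / 173 MHz = 1.51 m
βl = 2π·l/λ = 2π × 0.0676 = 24.3°
tan(βl) = tan(24.3°) = 0.452
Z_in = Z_0·(Z_L + jZ_0·tanβl)/(Z_0 + jZ_L·tanβl)
     = 50·(40.4 + j22.6)/(50 + j18.3)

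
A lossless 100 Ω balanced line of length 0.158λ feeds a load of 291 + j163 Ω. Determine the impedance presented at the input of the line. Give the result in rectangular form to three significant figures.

Z_in ≈ 44 − j80 Ω

βl = 2π × 0.158 = 56.9°
tan(βl) = tan(56.9°) = 1.53
Z_in = Z_0·(Z_L + jZ_0·tanβl)/(Z_0 + jZ_L·tanβl)
     = 100·(291 + j316)/(-150 + j446)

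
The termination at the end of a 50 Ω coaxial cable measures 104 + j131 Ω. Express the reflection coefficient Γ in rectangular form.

Γ ≈ 0.623 + j0.32

Γ = (Z_L − Z_0)/(Z_L + Z_0) = (54 + j131)/(154 + j131)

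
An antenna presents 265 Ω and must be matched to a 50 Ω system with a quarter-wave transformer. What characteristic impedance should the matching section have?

Z_qwt = √(Z_0·R_L) = √(50 × 265) = √13250

Z_qwt ≈ 115 Ω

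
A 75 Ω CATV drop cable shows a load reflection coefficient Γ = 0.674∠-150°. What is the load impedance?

Z_L = Z_0·(1 + Γ)/(1 − Γ) = 75·(0.416 − j0.337)/(1.58 + j0.337)

Z_L ≈ 15.6 − j19.3 Ω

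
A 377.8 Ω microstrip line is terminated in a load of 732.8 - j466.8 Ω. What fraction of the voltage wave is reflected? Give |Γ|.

|Γ| ≈ 0.487

Γ = (Z_L − Z_0)/(Z_L + Z_0) = (355 − j466.8)/(1111 − j466.8)
|Γ| = 586/1200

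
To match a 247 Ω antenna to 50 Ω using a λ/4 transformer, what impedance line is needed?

Z_qwt ≈ 111 Ω

Z_qwt = √(Z_0·R_L) = √(50 × 247) = √12350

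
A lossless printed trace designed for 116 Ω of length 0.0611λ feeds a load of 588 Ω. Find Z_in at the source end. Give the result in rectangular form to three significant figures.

βl = 2π × 0.0611 = 22°
tan(βl) = tan(22°) = 0.404
Z_in = Z_0·(Z_L + jZ_0·tanβl)/(Z_0 + jZ_L·tanβl)
     = 116·(588 + j46.9)/(116 + j238)

Z_in ≈ 132 − j223 Ω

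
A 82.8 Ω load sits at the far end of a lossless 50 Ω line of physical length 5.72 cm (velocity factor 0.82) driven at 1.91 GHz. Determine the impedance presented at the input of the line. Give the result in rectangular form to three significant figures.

λ = v/f = 0.82·c / 1.91 GHz = 0.129 m
βl = 2π·l/λ = 2π × 0.444 = 160°
tan(βl) = tan(160°) = -0.366
Z_in = Z_0·(Z_L + jZ_0·tanβl)/(Z_0 + jZ_L·tanβl)
     = 50·(82.8 − j18.3)/(50 − j30.3)

Z_in ≈ 68.6 + j23.3 Ω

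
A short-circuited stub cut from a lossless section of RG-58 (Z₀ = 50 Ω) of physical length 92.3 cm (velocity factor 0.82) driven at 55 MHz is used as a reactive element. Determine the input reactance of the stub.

λ = v/f = 0.82·c / 55 MHz = 4.47 m
βl = 2π·l/λ = 2π × 0.206 = 74.3°
tan(βl) = 3.56
For a short-circuited stub, Z_in = jZ_0·tan(βl)

X_in ≈ 178 Ω (inductive)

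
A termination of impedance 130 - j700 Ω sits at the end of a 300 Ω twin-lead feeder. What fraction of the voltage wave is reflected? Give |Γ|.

Γ = (Z_L − Z_0)/(Z_L + Z_0) = (-170 − j700)/(430 − j700)
|Γ| = 720/822

|Γ| ≈ 0.877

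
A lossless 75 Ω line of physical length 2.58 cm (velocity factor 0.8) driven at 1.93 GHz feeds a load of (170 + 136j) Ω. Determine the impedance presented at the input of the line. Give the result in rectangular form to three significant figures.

λ = v/f = 0.8·c / 1.93 GHz = 0.124 m
βl = 2π·l/λ = 2π × 0.207 = 74.7°
tan(βl) = tan(74.7°) = 3.65
Z_in = Z_0·(Z_L + jZ_0·tanβl)/(Z_0 + jZ_L·tanβl)
     = 75·(170 + j410)/(-422 + j621)

Z_in ≈ 24.3 − j37.1 Ω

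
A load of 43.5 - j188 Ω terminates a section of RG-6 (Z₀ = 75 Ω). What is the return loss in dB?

Γ = (-31.5 − j188)/(118.5 − j188), |Γ| = 0.858
RL = −20·log₁₀|Γ| = −20·log₁₀(0.858)

RL ≈ 1.33 dB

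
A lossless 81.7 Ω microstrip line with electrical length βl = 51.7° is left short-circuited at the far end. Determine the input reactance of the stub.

tan(βl) = 1.27
For a short-circuited stub, Z_in = jZ_0·tan(βl)

X_in ≈ 103 Ω (inductive)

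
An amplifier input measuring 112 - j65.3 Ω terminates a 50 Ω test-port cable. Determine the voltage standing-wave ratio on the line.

Γ = (Z_L − Z_0)/(Z_L + Z_0) = (62 − j65.3)/(162 − j65.3)
|Γ| = 90/175 = 0.516
VSWR = (1 + |Γ|)/(1 − |Γ|) = 1.52/0.484

VSWR ≈ 3.13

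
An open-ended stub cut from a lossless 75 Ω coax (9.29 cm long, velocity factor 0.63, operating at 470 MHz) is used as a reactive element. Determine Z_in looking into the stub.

Z_in ≈ −j8.99 Ω

λ = v/f = 0.63·c / 470 MHz = 0.402 m
βl = 2π·l/λ = 2π × 0.231 = 83.2°
tan(βl) = 8.35
For an open-ended stub, Z_in = −jZ_0·cot(βl) = −jZ_0/tan(βl)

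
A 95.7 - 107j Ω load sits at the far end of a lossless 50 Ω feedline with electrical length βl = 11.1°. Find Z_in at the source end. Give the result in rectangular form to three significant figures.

tan(βl) = tan(11.1°) = 0.196
Z_in = Z_0·(Z_L + jZ_0·tanβl)/(Z_0 + jZ_L·tanβl)
     = 50·(95.7 − j97.2)/(71 + j18.8)

Z_in ≈ 46.1 − j80.6 Ω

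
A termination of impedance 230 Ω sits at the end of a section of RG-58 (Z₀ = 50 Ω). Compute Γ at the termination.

Γ = 0.643

Γ = (Z_L − Z_0)/(Z_L + Z_0) = (230 − 50)/(230 + 50) = 180/280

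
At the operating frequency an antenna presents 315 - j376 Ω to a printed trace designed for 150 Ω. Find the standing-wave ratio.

VSWR ≈ 5.38

Γ = (Z_L − Z_0)/(Z_L + Z_0) = (165 − j376)/(465 − j376)
|Γ| = 411/598 = 0.687
VSWR = (1 + |Γ|)/(1 − |Γ|) = 1.69/0.313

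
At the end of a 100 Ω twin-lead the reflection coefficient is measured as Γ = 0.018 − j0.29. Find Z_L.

Z_L ≈ 87.3 − j55.3 Ω

Z_L = Z_0·(1 + Γ)/(1 − Γ) = 100·(1.02 − j0.29)/(0.982 + j0.29)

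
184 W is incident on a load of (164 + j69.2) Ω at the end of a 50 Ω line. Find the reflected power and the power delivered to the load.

P_reflected ≈ 64.7 W; P_delivered ≈ 119 W

|Γ| = |(114 + j69.2)/(214 + j69.2)| = 0.593
|Γ|² = 0.352
P_refl = |Γ|²·P_inc = 64.7 W, P_del = (1 − |Γ|²)·P_inc = 119 W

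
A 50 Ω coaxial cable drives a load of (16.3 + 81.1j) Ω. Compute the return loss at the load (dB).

RL ≈ 1.53 dB

Γ = (-33.7 + j81.1)/(66.3 + j81.1), |Γ| = 0.838
RL = −20·log₁₀|Γ| = −20·log₁₀(0.838)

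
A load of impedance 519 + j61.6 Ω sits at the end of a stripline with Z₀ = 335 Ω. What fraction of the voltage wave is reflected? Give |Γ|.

|Γ| ≈ 0.227

Γ = (Z_L − Z_0)/(Z_L + Z_0) = (184 + j61.6)/(854 + j61.6)
|Γ| = 194/856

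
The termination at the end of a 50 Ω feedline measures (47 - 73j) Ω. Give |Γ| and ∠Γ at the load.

Γ = (Z_L − Z_0)/(Z_L + Z_0) = (-3 − j73)/(97 − j73)
|Γ| = 73.1/121 = 0.602

Γ ≈ 0.602 ∠ -55.4°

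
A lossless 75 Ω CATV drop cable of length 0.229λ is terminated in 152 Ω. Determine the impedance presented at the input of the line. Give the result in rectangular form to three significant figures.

Z_in ≈ 37.5 − j7.5 Ω

βl = 2π × 0.229 = 82.4°
tan(βl) = tan(82.4°) = 7.53
Z_in = Z_0·(Z_L + jZ_0·tanβl)/(Z_0 + jZ_L·tanβl)
     = 75·(152 + j565)/(75 + j1150)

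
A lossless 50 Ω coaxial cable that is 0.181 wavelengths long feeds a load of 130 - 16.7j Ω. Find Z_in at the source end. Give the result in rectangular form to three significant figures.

Z_in ≈ 21.3 − j16.6 Ω

βl = 2π × 0.181 = 65.2°
tan(βl) = tan(65.2°) = 2.16
Z_in = Z_0·(Z_L + jZ_0·tanβl)/(Z_0 + jZ_L·tanβl)
     = 50·(130 + j91.3)/(86.1 + j281)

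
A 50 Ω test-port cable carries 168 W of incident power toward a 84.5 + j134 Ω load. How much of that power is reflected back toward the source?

P_reflected ≈ 89.2 W

|Γ| = |(34.5 + j134)/(134.5 + j134)| = 0.729
|Γ|² = 0.531
P_refl = |Γ|²·P_inc = 89.2 W, P_del = (1 − |Γ|²)·P_inc = 78.8 W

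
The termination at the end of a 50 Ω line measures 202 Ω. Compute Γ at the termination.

Γ = 0.603

Γ = (Z_L − Z_0)/(Z_L + Z_0) = (202 − 50)/(202 + 50) = 152/252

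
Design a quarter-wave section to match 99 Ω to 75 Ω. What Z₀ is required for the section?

Z_qwt ≈ 86.2 Ω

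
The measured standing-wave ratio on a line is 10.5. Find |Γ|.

|Γ| = (S − 1)/(S + 1) = (10.5 − 1)/(10.5 + 1) = 9.5/11.5

|Γ| ≈ 0.826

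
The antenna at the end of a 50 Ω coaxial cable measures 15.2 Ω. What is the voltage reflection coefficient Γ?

Γ = -0.534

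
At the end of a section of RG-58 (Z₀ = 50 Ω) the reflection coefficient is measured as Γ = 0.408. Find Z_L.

Z_L ≈ 119 Ω

Z_L = Z_0·(1 + Γ)/(1 − Γ) = 50·(1.41)/(0.592)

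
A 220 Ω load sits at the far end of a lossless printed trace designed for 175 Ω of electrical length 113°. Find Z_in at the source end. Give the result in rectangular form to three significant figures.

Z_in ≈ 147 + j24.5 Ω

tan(βl) = tan(113°) = -2.36
Z_in = Z_0·(Z_L + jZ_0·tanβl)/(Z_0 + jZ_L·tanβl)
     = 175·(220 − j412)/(175 − j518)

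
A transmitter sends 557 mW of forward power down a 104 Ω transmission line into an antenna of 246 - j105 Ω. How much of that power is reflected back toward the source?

P_reflected ≈ 130 mW

|Γ| = |(142 − j105)/(350 − j105)| = 0.483
|Γ|² = 0.234
P_refl = |Γ|²·P_inc = 130 mW, P_del = (1 − |Γ|²)·P_inc = 427 mW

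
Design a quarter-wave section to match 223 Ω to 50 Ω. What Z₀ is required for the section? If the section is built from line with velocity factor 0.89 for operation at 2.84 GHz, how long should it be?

Z_qwt ≈ 106 Ω; length ≈ 2.35 cm

Z_qwt = √(Z_0·R_L) = √(50 × 223) = √11150
λ = 0.89·c/f = 0.094 m, so l = λ/4 = 0.0235 m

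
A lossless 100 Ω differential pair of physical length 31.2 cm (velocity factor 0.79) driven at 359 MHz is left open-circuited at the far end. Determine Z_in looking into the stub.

λ = v/f = 0.79·c / 359 MHz = 0.66 m
βl = 2π·l/λ = 2π × 0.473 = 170°
tan(βl) = -0.174
For an open-circuited stub, Z_in = −jZ_0·cot(βl) = −jZ_0/tan(βl)

Z_in ≈ +j575 Ω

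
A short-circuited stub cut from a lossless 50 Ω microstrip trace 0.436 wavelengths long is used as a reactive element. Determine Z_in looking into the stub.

Z_in ≈ −j21.3 Ω

βl = 2π × 0.436 = 157°
tan(βl) = -0.425
For a short-circuited stub, Z_in = jZ_0·tan(βl)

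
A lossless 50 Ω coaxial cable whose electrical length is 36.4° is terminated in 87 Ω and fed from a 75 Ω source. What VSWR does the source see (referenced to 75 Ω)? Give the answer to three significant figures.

tan(βl) = 0.737
Z_in = Z_0·(Z_L + jZ_0·tanβl)/(Z_0 + jZ_L·tanβl) = 50.8 − j28.3 Ω
Γ_s = (Z_in − Z_s)/(Z_in + Z_s) = (-24.2 − j28.3)/(126 − j28.3), |Γ_s| = 0.289
VSWR = (1 + |Γ_s|)/(1 − |Γ_s|)

VSWR ≈ 1.81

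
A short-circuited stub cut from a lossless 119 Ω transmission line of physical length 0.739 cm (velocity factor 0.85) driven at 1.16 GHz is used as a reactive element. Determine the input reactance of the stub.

λ = v/f = 0.85·c / 1.16 GHz = 0.22 m
βl = 2π·l/λ = 2π × 0.0336 = 12.1°
tan(βl) = 0.214
For a short-circuited stub, Z_in = jZ_0·tan(βl)

X_in ≈ 25.5 Ω (inductive)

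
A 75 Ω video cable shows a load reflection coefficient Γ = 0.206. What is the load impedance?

Z_L ≈ 114 Ω

Z_L = Z_0·(1 + Γ)/(1 − Γ) = 75·(1.21)/(0.794)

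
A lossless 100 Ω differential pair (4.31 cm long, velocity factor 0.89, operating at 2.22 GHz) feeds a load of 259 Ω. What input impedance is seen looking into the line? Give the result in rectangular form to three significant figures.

λ = v/f = 0.89·c / 2.22 GHz = 0.12 m
βl = 2π·l/λ = 2π × 0.358 = 129°
tan(βl) = tan(129°) = -1.23
Z_in = Z_0·(Z_L + jZ_0·tanβl)/(Z_0 + jZ_L·tanβl)
     = 100·(259 − j123)/(100 − j320)

Z_in ≈ 58.2 + j62.8 Ω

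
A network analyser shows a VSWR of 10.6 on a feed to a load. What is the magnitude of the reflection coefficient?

|Γ| ≈ 0.828

|Γ| = (S − 1)/(S + 1) = (10.6 − 1)/(10.6 + 1) = 9.6/11.6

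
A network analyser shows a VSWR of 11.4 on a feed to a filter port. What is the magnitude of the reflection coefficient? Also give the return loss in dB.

|Γ| = (S − 1)/(S + 1) = (11.4 − 1)/(11.4 + 1) = 10.4/12.4
RL = −20·log₁₀|Γ| = −20·log₁₀(0.839)

|Γ| ≈ 0.839; return loss ≈ 1.53 dB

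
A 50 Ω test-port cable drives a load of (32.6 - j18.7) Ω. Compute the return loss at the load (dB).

RL ≈ 10.4 dB

Γ = (-17.4 − j18.7)/(82.6 − j18.7), |Γ| = 0.302
RL = −20·log₁₀|Γ| = −20·log₁₀(0.302)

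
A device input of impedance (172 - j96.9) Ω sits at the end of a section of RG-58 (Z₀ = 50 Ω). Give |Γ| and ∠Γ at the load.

Γ ≈ 0.643 ∠ -14.9°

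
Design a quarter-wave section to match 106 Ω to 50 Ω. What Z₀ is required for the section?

Z_qwt ≈ 72.8 Ω

Z_qwt = √(Z_0·R_L) = √(50 × 106) = √5300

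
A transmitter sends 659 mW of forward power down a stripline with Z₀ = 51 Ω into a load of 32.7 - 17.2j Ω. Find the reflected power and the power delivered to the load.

|Γ| = |(-18.3 − j17.2)/(83.7 − j17.2)| = 0.294
|Γ|² = 0.0864
P_refl = |Γ|²·P_inc = 56.9 mW, P_del = (1 − |Γ|²)·P_inc = 602 mW

P_reflected ≈ 56.9 mW; P_delivered ≈ 602 mW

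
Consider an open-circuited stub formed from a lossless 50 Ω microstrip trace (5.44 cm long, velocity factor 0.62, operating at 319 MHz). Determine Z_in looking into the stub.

Z_in ≈ −j75.3 Ω

λ = v/f = 0.62·c / 319 MHz = 0.583 m
βl = 2π·l/λ = 2π × 0.0933 = 33.6°
tan(βl) = 0.664
For an open-circuited stub, Z_in = −jZ_0·cot(βl) = −jZ_0/tan(βl)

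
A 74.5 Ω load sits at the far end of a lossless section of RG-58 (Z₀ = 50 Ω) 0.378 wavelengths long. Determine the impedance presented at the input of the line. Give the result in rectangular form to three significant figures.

Z_in ≈ 46.9 + j19.2 Ω

βl = 2π × 0.378 = 136°
tan(βl) = tan(136°) = -0.963
Z_in = Z_0·(Z_L + jZ_0·tanβl)/(Z_0 + jZ_L·tanβl)
     = 50·(74.5 − j48.1)/(50 − j71.7)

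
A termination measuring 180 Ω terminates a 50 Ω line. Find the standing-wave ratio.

VSWR ≈ 3.6

Γ = (180 − 50)/(180 + 50) = 0.565
VSWR = (1 + 0.565)/(1 − 0.565)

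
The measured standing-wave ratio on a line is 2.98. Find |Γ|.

|Γ| = (S − 1)/(S + 1) = (2.98 − 1)/(2.98 + 1) = 1.98/3.98

|Γ| ≈ 0.497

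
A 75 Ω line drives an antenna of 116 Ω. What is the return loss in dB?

Γ = (116 − 75)/(116 + 75) = 0.215
RL = −20·log₁₀|Γ| = −20·log₁₀(0.215)

RL ≈ 13.4 dB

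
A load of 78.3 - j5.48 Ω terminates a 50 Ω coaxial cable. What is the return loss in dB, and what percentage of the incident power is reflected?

Γ = (28.3 − j5.48)/(128.3 − j5.48), |Γ| = 0.224
RL = −20·log₁₀(0.224) = 13 dB
P_refl/P_inc = |Γ|² = 0.0504

RL ≈ 13 dB; 5.04% of incident power reflected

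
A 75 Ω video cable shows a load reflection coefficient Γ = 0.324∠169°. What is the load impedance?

Z_L ≈ 38.6 + j5.33 Ω

Z_L = Z_0·(1 + Γ)/(1 − Γ) = 75·(0.682 + j0.0618)/(1.32 − j0.0618)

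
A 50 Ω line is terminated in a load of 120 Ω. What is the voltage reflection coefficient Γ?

Γ = 0.412

Γ = (Z_L − Z_0)/(Z_L + Z_0) = (120 − 50)/(120 + 50) = 70/170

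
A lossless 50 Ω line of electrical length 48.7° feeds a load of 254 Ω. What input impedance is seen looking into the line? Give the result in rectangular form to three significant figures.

tan(βl) = tan(48.7°) = 1.14
Z_in = Z_0·(Z_L + jZ_0·tanβl)/(Z_0 + jZ_L·tanβl)
     = 50·(254 + j56.9)/(50 + j289)

Z_in ≈ 16.9 − j41 Ω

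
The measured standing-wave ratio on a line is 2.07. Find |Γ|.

|Γ| = (S − 1)/(S + 1) = (2.07 − 1)/(2.07 + 1) = 1.07/3.07

|Γ| ≈ 0.349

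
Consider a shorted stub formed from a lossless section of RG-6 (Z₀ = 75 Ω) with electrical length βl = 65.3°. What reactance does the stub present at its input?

tan(βl) = 2.17
For a shorted stub, Z_in = jZ_0·tan(βl)

X_in ≈ 163 Ω (inductive)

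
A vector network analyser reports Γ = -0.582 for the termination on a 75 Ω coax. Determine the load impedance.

Z_L ≈ 19.8 Ω

Z_L = Z_0·(1 + Γ)/(1 − Γ) = 75·(0.418)/(1.58)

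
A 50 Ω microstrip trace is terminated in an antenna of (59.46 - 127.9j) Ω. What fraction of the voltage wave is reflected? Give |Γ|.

|Γ| ≈ 0.762

Γ = (Z_L − Z_0)/(Z_L + Z_0) = (9.46 − j127.9)/(109.5 − j127.9)
|Γ| = 128/168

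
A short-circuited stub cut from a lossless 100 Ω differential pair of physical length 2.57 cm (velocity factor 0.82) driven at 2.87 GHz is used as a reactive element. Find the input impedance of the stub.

λ = v/f = 0.82·c / 2.87 GHz = 0.0857 m
βl = 2π·l/λ = 2π × 0.3 = 108°
tan(βl) = -3.09
For a short-circuited stub, Z_in = jZ_0·tan(βl)

Z_in ≈ −j309 Ω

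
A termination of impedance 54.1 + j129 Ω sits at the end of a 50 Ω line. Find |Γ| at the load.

Γ = (Z_L − Z_0)/(Z_L + Z_0) = (4.1 + j129)/(104.1 + j129)
|Γ| = 129/166

|Γ| ≈ 0.779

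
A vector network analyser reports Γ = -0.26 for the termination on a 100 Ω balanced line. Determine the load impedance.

Z_L = Z_0·(1 + Γ)/(1 − Γ) = 100·(0.74)/(1.26)

Z_L ≈ 58.7 Ω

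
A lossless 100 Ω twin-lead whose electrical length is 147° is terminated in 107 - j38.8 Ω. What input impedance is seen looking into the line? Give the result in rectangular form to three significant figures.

Z_in ≈ 146 − j3.12 Ω

tan(βl) = tan(147°) = -0.649
Z_in = Z_0·(Z_L + jZ_0·tanβl)/(Z_0 + jZ_L·tanβl)
     = 100·(107 − j104)/(74.8 − j69.5)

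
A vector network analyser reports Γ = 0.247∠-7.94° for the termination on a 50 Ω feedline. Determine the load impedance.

Z_L ≈ 82.1 − j5.97 Ω

Z_L = Z_0·(1 + Γ)/(1 − Γ) = 50·(1.24 − j0.0341)/(0.755 + j0.0341)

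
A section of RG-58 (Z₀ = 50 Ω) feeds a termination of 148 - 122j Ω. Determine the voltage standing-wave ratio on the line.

Γ = (Z_L − Z_0)/(Z_L + Z_0) = (98 − j122)/(198 − j122)
|Γ| = 156/233 = 0.673
VSWR = (1 + |Γ|)/(1 − |Γ|) = 1.67/0.327

VSWR ≈ 5.11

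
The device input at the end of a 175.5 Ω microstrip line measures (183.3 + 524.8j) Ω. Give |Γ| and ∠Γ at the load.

Γ ≈ 0.826 ∠ 33.5°

Γ = (Z_L − Z_0)/(Z_L + Z_0) = (7.8 + j524.8)/(358.8 + j524.8)
|Γ| = 525/636 = 0.826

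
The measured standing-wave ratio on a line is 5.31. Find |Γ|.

|Γ| ≈ 0.683

|Γ| = (S − 1)/(S + 1) = (5.31 − 1)/(5.31 + 1) = 4.31/6.31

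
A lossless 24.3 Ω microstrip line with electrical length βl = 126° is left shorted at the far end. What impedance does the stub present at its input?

tan(βl) = -1.38
For a shorted stub, Z_in = jZ_0·tan(βl)

Z_in ≈ −j33.4 Ω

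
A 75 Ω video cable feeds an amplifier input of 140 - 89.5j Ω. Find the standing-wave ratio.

VSWR ≈ 2.81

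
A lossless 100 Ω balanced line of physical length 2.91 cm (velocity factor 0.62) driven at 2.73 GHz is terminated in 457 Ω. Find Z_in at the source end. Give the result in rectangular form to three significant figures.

λ = v/f = 0.62·c / 2.73 GHz = 0.0681 m
βl = 2π·l/λ = 2π × 0.427 = 154°
tan(βl) = tan(154°) = -0.493
Z_in = Z_0·(Z_L + jZ_0·tanβl)/(Z_0 + jZ_L·tanβl)
     = 100·(457 − j49.3)/(100 − j225)

Z_in ≈ 93.5 + j161 Ω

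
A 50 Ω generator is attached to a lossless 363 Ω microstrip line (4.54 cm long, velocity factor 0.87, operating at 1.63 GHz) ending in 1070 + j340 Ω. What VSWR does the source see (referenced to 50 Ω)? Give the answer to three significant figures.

VSWR ≈ 2.49

λ = v/f = 0.87·c / 1.63 GHz = 0.16 m
βl = 2π·l/λ = 2π × 0.284 = 102°
tan(βl) = -4.68
Z_in = Z_0·(Z_L + jZ_0·tanβl)/(Z_0 + jZ_L·tanβl) = 112 + j34 Ω
Γ_s = (Z_in − Z_s)/(Z_in + Z_s) = (61.8 + j34)/(162 + j34), |Γ_s| = 0.427
VSWR = (1 + |Γ_s|)/(1 − |Γ_s|)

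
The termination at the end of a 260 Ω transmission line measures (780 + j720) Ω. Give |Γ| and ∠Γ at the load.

Γ = (Z_L − Z_0)/(Z_L + Z_0) = (520 + j720)/(1040 + j720)
|Γ| = 888/1260 = 0.702

Γ ≈ 0.702 ∠ 19.5°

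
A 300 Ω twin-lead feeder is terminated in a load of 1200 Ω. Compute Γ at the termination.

Γ = 0.6

Γ = (Z_L − Z_0)/(Z_L + Z_0) = (1200 − 300)/(1200 + 300) = 900/1500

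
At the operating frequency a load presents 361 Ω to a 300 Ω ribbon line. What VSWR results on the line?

Γ = (361 − 300)/(361 + 300) = 0.0923
VSWR = (1 + 0.0923)/(1 − 0.0923)

VSWR ≈ 1.2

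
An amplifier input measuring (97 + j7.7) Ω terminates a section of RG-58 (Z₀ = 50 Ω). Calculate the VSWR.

Γ = (Z_L − Z_0)/(Z_L + Z_0) = (47 + j7.7)/(147 + j7.7)
|Γ| = 47.6/147 = 0.324
VSWR = (1 + |Γ|)/(1 − |Γ|) = 1.32/0.676

VSWR ≈ 1.96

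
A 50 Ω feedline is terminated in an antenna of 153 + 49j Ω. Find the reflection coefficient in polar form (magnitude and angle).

Γ = (Z_L − Z_0)/(Z_L + Z_0) = (103 + j49)/(203 + j49)
|Γ| = 114/209 = 0.546

Γ ≈ 0.546 ∠ 11.9°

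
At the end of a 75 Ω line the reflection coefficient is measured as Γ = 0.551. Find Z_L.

Z_L ≈ 259 Ω

Z_L = Z_0·(1 + Γ)/(1 − Γ) = 75·(1.55)/(0.449)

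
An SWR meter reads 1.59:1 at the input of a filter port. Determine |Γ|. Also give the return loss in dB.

|Γ| = (S − 1)/(S + 1) = (1.59 − 1)/(1.59 + 1) = 0.59/2.59
RL = −20·log₁₀|Γ| = −20·log₁₀(0.228)

|Γ| ≈ 0.228; return loss ≈ 12.8 dB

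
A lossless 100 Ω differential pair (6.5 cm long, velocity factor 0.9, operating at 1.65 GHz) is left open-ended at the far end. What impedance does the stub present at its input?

Z_in ≈ +j133 Ω

λ = v/f = 0.9·c / 1.65 GHz = 0.164 m
βl = 2π·l/λ = 2π × 0.397 = 143°
tan(βl) = -0.754
For an open-ended stub, Z_in = −jZ_0·cot(βl) = −jZ_0/tan(βl)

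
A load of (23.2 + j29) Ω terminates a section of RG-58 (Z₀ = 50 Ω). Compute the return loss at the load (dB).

Γ = (-26.8 + j29)/(73.2 + j29), |Γ| = 0.502
RL = −20·log₁₀|Γ| = −20·log₁₀(0.502)

RL ≈ 5.99 dB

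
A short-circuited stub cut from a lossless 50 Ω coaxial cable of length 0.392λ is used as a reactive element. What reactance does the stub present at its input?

βl = 2π × 0.392 = 141°
tan(βl) = -0.806
For a short-circuited stub, Z_in = jZ_0·tan(βl)

X_in ≈ -40.3 Ω (capacitive)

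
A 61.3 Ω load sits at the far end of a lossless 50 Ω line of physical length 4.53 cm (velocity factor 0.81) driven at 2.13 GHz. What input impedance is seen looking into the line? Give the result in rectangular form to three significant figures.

λ = v/f = 0.81·c / 2.13 GHz = 0.114 m
βl = 2π·l/λ = 2π × 0.397 = 143°
tan(βl) = tan(143°) = -0.755
Z_in = Z_0·(Z_L + jZ_0·tanβl)/(Z_0 + jZ_L·tanβl)
     = 50·(61.3 − j37.8)/(50 − j46.3)

Z_in ≈ 51.8 + j10.2 Ω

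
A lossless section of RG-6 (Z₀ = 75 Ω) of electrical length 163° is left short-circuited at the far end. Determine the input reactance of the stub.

X_in ≈ -22.9 Ω (capacitive)

tan(βl) = -0.306
For a short-circuited stub, Z_in = jZ_0·tan(βl)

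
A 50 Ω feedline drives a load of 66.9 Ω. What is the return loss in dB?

RL ≈ 16.8 dB

Γ = (66.9 − 50)/(66.9 + 50) = 0.145
RL = −20·log₁₀|Γ| = −20·log₁₀(0.145)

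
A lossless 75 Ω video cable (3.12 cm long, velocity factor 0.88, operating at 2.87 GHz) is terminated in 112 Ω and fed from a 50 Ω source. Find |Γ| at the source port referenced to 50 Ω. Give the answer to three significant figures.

|Γ| ≈ 0.215

λ = v/f = 0.88·c / 2.87 GHz = 0.092 m
βl = 2π·l/λ = 2π × 0.339 = 122°
tan(βl) = -1.59
Z_in = Z_0·(Z_L + jZ_0·tanβl)/(Z_0 + jZ_L·tanβl) = 59.5 + j22.1 Ω
Γ_s = (Z_in − Z_s)/(Z_in + Z_s) = (9.49 + j22.1)/(109 + j22.1), |Γ_s| = 0.215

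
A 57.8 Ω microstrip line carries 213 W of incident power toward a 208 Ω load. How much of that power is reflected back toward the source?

P_reflected ≈ 68 W

Γ = (208 − 57.8)/(208 + 57.8) = 0.565
|Γ|² = 0.319
P_refl = |Γ|²·P_inc = 68 W, P_del = (1 − |Γ|²)·P_inc = 145 W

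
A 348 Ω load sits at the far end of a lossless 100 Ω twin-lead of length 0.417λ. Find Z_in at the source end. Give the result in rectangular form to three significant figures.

βl = 2π × 0.417 = 150°
tan(βl) = tan(150°) = -0.575
Z_in = Z_0·(Z_L + jZ_0·tanβl)/(Z_0 + jZ_L·tanβl)
     = 100·(348 − j57.5)/(100 − j200)

Z_in ≈ 92.6 + j128 Ω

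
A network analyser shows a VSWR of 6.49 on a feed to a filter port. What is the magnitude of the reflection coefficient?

|Γ| ≈ 0.733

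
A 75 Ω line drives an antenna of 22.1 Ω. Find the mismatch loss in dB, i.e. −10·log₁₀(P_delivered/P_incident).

Γ = (22.1 − 75)/(22.1 + 75) = -0.545
|Γ|² = 0.297, so P_del/P_inc = 1 − |Γ|² = 0.703
ML = −10·log₁₀(1 − |Γ|²)

mismatch loss ≈ 1.53 dB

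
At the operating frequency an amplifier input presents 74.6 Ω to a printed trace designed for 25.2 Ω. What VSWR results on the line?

Γ = (74.6 − 25.2)/(74.6 + 25.2) = 0.495
VSWR = (1 + 0.495)/(1 − 0.495)

VSWR ≈ 2.96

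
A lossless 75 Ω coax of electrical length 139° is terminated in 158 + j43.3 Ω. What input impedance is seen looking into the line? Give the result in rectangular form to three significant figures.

Z_in ≈ 49.5 + j45.7 Ω

tan(βl) = tan(139°) = -0.869
Z_in = Z_0·(Z_L + jZ_0·tanβl)/(Z_0 + jZ_L·tanβl)
     = 75·(158 − j21.9)/(113 − j137)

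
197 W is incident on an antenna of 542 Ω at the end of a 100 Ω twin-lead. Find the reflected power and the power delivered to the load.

P_reflected ≈ 93.4 W; P_delivered ≈ 104 W

Γ = (542 − 100)/(542 + 100) = 0.688
|Γ|² = 0.474
P_refl = |Γ|²·P_inc = 93.4 W, P_del = (1 − |Γ|²)·P_inc = 104 W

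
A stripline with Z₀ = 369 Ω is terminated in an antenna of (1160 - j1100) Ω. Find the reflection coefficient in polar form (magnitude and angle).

Γ = (Z_L − Z_0)/(Z_L + Z_0) = (791 − j1100)/(1529 − j1100)
|Γ| = 1350/1880 = 0.719

Γ ≈ 0.719 ∠ -18.5°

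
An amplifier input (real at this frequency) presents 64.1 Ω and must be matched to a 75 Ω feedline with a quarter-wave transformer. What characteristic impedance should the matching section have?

Z_qwt ≈ 69.3 Ω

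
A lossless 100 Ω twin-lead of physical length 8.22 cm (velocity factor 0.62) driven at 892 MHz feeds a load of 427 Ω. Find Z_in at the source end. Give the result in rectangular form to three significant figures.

Z_in ≈ 56.5 + j111 Ω

λ = v/f = 0.62·c / 892 MHz = 0.209 m
βl = 2π·l/λ = 2π × 0.394 = 142°
tan(βl) = tan(142°) = -0.784
Z_in = Z_0·(Z_L + jZ_0·tanβl)/(Z_0 + jZ_L·tanβl)
     = 100·(427 − j78.4)/(100 − j335)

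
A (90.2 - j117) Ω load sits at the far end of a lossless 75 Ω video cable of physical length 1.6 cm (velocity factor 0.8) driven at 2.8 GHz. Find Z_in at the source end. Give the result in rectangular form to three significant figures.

λ = v/f = 0.8·c / 2.8 GHz = 0.0857 m
βl = 2π·l/λ = 2π × 0.187 = 67.2°
tan(βl) = tan(67.2°) = 2.38
Z_in = Z_0·(Z_L + jZ_0·tanβl)/(Z_0 + jZ_L·tanβl)
     = 75·(90.2 + j61.4)/(353 + j215)

Z_in ≈ 19.8 + j1.03 Ω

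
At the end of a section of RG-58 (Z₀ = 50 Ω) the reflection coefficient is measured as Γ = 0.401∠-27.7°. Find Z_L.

Z_L = Z_0·(1 + Γ)/(1 − Γ) = 50·(1.36 − j0.186)/(0.645 + j0.186)

Z_L ≈ 93.1 − j41.4 Ω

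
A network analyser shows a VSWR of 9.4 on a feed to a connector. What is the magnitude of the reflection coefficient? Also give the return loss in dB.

|Γ| ≈ 0.808; return loss ≈ 1.86 dB

|Γ| = (S − 1)/(S + 1) = (9.4 − 1)/(9.4 + 1) = 8.4/10.4
RL = −20·log₁₀|Γ| = −20·log₁₀(0.808)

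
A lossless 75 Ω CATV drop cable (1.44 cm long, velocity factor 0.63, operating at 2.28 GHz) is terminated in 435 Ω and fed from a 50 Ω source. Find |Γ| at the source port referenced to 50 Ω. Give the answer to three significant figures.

|Γ| ≈ 0.662

λ = v/f = 0.63·c / 2.28 GHz = 0.0829 m
βl = 2π·l/λ = 2π × 0.174 = 62.5°
tan(βl) = 1.92
Z_in = Z_0·(Z_L + jZ_0·tanβl)/(Z_0 + jZ_L·tanβl) = 16.3 − j37.5 Ω
Γ_s = (Z_in − Z_s)/(Z_in + Z_s) = (-33.7 − j37.5)/(66.3 − j37.5), |Γ_s| = 0.662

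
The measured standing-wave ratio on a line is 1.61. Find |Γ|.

|Γ| = (S − 1)/(S + 1) = (1.61 − 1)/(1.61 + 1) = 0.61/2.61

|Γ| ≈ 0.234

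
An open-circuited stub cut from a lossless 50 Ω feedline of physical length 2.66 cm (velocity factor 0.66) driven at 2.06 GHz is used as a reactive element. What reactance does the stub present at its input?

λ = v/f = 0.66·c / 2.06 GHz = 0.0961 m
βl = 2π·l/λ = 2π × 0.277 = 99.6°
tan(βl) = -5.89
For an open-circuited stub, Z_in = −jZ_0·cot(βl) = −jZ_0/tan(βl)

X_in ≈ 8.48 Ω (inductive)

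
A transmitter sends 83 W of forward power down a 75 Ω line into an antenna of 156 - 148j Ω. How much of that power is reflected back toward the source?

P_reflected ≈ 31.4 W

|Γ| = |(81 − j148)/(231 − j148)| = 0.615
|Γ|² = 0.378
P_refl = |Γ|²·P_inc = 31.4 W, P_del = (1 − |Γ|²)·P_inc = 51.6 W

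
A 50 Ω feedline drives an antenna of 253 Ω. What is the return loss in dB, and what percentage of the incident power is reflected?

Γ = (253 − 50)/(253 + 50) = 0.67
RL = −20·log₁₀(0.67) = 3.48 dB
P_refl/P_inc = |Γ|² = 0.449

RL ≈ 3.48 dB; 44.9% of incident power reflected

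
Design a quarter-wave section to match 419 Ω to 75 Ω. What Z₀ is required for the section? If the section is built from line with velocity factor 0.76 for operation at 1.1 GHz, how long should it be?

Z_qwt = √(Z_0·R_L) = √(75 × 419) = √31420
λ = 0.76·c/f = 0.207 m, so l = λ/4 = 0.0518 m

Z_qwt ≈ 177 Ω; length ≈ 5.18 cm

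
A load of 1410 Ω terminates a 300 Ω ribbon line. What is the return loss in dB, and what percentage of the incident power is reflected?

RL ≈ 3.75 dB; 42.1% of incident power reflected

Γ = (1410 − 300)/(1410 + 300) = 0.649
RL = −20·log₁₀(0.649) = 3.75 dB
P_refl/P_inc = |Γ|² = 0.421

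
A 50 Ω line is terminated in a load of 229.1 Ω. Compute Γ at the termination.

Γ = 0.642

Γ = (Z_L − Z_0)/(Z_L + Z_0) = (229.1 − 50)/(229.1 + 50) = 179.1/279.1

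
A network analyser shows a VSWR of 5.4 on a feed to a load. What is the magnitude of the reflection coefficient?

|Γ| = (S − 1)/(S + 1) = (5.4 − 1)/(5.4 + 1) = 4.4/6.4

|Γ| ≈ 0.688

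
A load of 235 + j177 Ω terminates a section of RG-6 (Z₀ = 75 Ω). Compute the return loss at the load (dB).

RL ≈ 3.5 dB

Γ = (160 + j177)/(310 + j177), |Γ| = 0.668
RL = −20·log₁₀|Γ| = −20·log₁₀(0.668)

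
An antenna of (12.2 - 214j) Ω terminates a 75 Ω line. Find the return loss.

RL ≈ 0.308 dB

Γ = (-62.8 − j214)/(87.2 − j214), |Γ| = 0.965
RL = −20·log₁₀|Γ| = −20·log₁₀(0.965)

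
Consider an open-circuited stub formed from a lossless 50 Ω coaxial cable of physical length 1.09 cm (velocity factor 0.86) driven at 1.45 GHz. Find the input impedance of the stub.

λ = v/f = 0.86·c / 1.45 GHz = 0.178 m
βl = 2π·l/λ = 2π × 0.0613 = 22.1°
tan(βl) = 0.405
For an open-circuited stub, Z_in = −jZ_0·cot(βl) = −jZ_0/tan(βl)

Z_in ≈ −j123 Ω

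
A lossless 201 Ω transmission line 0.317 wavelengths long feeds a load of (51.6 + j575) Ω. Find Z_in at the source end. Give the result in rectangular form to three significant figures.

βl = 2π × 0.317 = 114°
tan(βl) = tan(114°) = -2.23
Z_in = Z_0·(Z_L + jZ_0·tanβl)/(Z_0 + jZ_L·tanβl)
     = 201·(51.6 + j126)/(1490 − j115)

Z_in ≈ 5.63 + j17.5 Ω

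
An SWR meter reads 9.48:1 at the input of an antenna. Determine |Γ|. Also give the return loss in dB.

|Γ| ≈ 0.809; return loss ≈ 1.84 dB

|Γ| = (S − 1)/(S + 1) = (9.48 − 1)/(9.48 + 1) = 8.48/10.5
RL = −20·log₁₀|Γ| = −20·log₁₀(0.809)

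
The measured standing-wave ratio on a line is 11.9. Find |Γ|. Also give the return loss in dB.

|Γ| ≈ 0.845; return loss ≈ 1.46 dB

|Γ| = (S − 1)/(S + 1) = (11.9 − 1)/(11.9 + 1) = 10.9/12.9
RL = −20·log₁₀|Γ| = −20·log₁₀(0.845)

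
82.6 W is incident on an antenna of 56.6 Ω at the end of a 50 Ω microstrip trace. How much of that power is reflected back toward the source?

Γ = (56.6 − 50)/(56.6 + 50) = 0.0619
|Γ|² = 0.00383
P_refl = |Γ|²·P_inc = 0.317 W, P_del = (1 − |Γ|²)·P_inc = 82.3 W

P_reflected ≈ 0.317 W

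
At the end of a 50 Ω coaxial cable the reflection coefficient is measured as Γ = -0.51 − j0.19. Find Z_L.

Z_L ≈ 15.2 − j8.2 Ω

Z_L = Z_0·(1 + Γ)/(1 − Γ) = 50·(0.49 − j0.19)/(1.51 + j0.19)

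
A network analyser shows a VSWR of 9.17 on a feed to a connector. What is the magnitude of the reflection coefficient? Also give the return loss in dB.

|Γ| ≈ 0.803; return loss ≈ 1.9 dB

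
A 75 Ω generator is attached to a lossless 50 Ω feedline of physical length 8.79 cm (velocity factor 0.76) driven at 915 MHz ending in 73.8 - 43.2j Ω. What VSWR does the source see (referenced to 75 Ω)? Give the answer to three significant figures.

λ = v/f = 0.76·c / 915 MHz = 0.249 m
βl = 2π·l/λ = 2π × 0.353 = 127°
tan(βl) = -1.33
Z_in = Z_0·(Z_L + jZ_0·tanβl)/(Z_0 + jZ_L·tanβl) = 52.8 + j41.6 Ω
Γ_s = (Z_in − Z_s)/(Z_in + Z_s) = (-22.2 + j41.6)/(128 + j41.6), |Γ_s| = 0.351
VSWR = (1 + |Γ_s|)/(1 − |Γ_s|)

VSWR ≈ 2.08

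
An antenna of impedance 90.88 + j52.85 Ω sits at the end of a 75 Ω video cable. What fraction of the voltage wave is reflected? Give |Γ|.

Γ = (Z_L − Z_0)/(Z_L + Z_0) = (15.88 + j52.85)/(165.9 + j52.85)
|Γ| = 55.2/174

|Γ| ≈ 0.317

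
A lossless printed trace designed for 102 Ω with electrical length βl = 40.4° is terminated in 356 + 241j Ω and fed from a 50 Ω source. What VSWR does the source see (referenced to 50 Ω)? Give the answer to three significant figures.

tan(βl) = 0.851
Z_in = Z_0·(Z_L + jZ_0·tanβl)/(Z_0 + jZ_L·tanβl) = 62.4 − j141 Ω
Γ_s = (Z_in − Z_s)/(Z_in + Z_s) = (12.4 − j141)/(112 − j141), |Γ_s| = 0.785
VSWR = (1 + |Γ_s|)/(1 − |Γ_s|)

VSWR ≈ 8.31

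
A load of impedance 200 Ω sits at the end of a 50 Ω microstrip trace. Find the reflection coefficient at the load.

Γ = (Z_L − Z_0)/(Z_L + Z_0) = (200 − 50)/(200 + 50) = 150/250

Γ = 0.6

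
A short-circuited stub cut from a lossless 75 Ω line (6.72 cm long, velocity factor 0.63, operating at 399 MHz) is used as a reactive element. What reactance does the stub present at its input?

X_in ≈ 92.9 Ω (inductive)

λ = v/f = 0.63·c / 399 MHz = 0.474 m
βl = 2π·l/λ = 2π × 0.142 = 51.1°
tan(βl) = 1.24
For a short-circuited stub, Z_in = jZ_0·tan(βl)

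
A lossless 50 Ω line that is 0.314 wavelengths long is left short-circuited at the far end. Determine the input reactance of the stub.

βl = 2π × 0.314 = 113°
tan(βl) = -2.35
For a short-circuited stub, Z_in = jZ_0·tan(βl)

X_in ≈ -118 Ω (capacitive)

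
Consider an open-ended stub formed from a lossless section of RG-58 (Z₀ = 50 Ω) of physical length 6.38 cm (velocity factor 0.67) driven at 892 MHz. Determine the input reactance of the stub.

X_in ≈ 10.6 Ω (inductive)

λ = v/f = 0.67·c / 892 MHz = 0.225 m
βl = 2π·l/λ = 2π × 0.283 = 102°
tan(βl) = -4.73
For an open-ended stub, Z_in = −jZ_0·cot(βl) = −jZ_0/tan(βl)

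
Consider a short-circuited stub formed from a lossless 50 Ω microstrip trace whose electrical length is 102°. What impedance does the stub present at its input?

Z_in ≈ −j235 Ω

tan(βl) = -4.7
For a short-circuited stub, Z_in = jZ_0·tan(βl)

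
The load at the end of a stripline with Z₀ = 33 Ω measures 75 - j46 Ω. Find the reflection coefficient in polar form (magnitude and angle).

Γ = (Z_L − Z_0)/(Z_L + Z_0) = (42 − j46)/(108 − j46)
|Γ| = 62.3/117 = 0.531

Γ ≈ 0.531 ∠ -24.5°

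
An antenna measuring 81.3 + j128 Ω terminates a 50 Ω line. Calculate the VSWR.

Γ = (Z_L − Z_0)/(Z_L + Z_0) = (31.3 + j128)/(131.3 + j128)
|Γ| = 132/183 = 0.719
VSWR = (1 + |Γ|)/(1 − |Γ|) = 1.72/0.281

VSWR ≈ 6.11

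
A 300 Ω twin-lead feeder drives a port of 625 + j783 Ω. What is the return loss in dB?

Γ = (325 + j783)/(925 + j783), |Γ| = 0.7
RL = −20·log₁₀|Γ| = −20·log₁₀(0.7)

RL ≈ 3.1 dB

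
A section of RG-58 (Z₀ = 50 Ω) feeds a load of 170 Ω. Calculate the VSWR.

For a purely resistive load, VSWR = R_L/Z_0 or Z_0/R_L (whichever > 1) = 170/50

VSWR ≈ 3.4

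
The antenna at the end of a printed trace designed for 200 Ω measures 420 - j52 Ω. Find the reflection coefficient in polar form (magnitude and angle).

Γ = (Z_L − Z_0)/(Z_L + Z_0) = (220 − j52)/(620 − j52)
|Γ| = 226/622 = 0.363

Γ ≈ 0.363 ∠ -8.5°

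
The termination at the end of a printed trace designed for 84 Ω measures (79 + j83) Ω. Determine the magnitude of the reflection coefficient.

Γ = (Z_L − Z_0)/(Z_L + Z_0) = (-5 + j83)/(163 + j83)
|Γ| = 83.2/183

|Γ| ≈ 0.455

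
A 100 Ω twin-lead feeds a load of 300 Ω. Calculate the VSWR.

Γ = (300 − 100)/(300 + 100) = 0.5
VSWR = (1 + 0.5)/(1 − 0.5)

VSWR ≈ 3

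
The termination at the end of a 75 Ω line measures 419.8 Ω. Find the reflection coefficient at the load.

Γ = 0.697

Γ = (Z_L − Z_0)/(Z_L + Z_0) = (419.8 − 75)/(419.8 + 75) = 344.8/494.8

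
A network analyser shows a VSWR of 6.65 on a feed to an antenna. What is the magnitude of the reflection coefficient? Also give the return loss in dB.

|Γ| = (S − 1)/(S + 1) = (6.65 − 1)/(6.65 + 1) = 5.65/7.65
RL = −20·log₁₀|Γ| = −20·log₁₀(0.739)

|Γ| ≈ 0.739; return loss ≈ 2.63 dB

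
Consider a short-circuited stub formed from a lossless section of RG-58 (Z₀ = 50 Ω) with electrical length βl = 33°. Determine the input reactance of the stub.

tan(βl) = 0.649
For a short-circuited stub, Z_in = jZ_0·tan(βl)

X_in ≈ 32.5 Ω (inductive)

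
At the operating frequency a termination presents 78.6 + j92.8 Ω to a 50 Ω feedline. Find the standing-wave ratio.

VSWR ≈ 4.16

Γ = (Z_L − Z_0)/(Z_L + Z_0) = (28.6 + j92.8)/(128.6 + j92.8)
|Γ| = 97.1/159 = 0.612
VSWR = (1 + |Γ|)/(1 − |Γ|) = 1.61/0.388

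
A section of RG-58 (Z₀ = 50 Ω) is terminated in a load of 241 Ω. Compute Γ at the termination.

Γ = (Z_L − Z_0)/(Z_L + Z_0) = (241 − 50)/(241 + 50) = 191/291

Γ = 0.656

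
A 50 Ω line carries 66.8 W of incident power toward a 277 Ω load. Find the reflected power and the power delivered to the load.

P_reflected ≈ 32.2 W; P_delivered ≈ 34.6 W

Γ = (277 − 50)/(277 + 50) = 0.694
|Γ|² = 0.482
P_refl = |Γ|²·P_inc = 32.2 W, P_del = (1 − |Γ|²)·P_inc = 34.6 W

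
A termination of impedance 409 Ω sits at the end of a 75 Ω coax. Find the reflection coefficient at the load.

Γ = 0.69

Γ = (Z_L − Z_0)/(Z_L + Z_0) = (409 − 75)/(409 + 75) = 334/484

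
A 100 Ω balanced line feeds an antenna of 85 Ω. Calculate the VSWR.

For a purely resistive load, VSWR = R_L/Z_0 or Z_0/R_L (whichever > 1) = 100/85

VSWR ≈ 1.18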